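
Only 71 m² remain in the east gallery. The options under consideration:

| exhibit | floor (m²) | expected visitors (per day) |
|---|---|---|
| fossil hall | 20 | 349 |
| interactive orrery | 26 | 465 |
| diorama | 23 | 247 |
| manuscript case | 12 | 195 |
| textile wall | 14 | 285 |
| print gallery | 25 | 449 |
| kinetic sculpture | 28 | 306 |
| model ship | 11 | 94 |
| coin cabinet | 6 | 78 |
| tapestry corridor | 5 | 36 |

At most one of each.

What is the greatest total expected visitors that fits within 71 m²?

Taking the top-ratio exhibits first gives interactive orrery + textile wall + print gallery + coin cabinet for 1277 (71 m²).
The 32 m² tied up in interactive orrery and coin cabinet is better spent on fossil hall + manuscript case — total rises to 1278 (71 m²).
Next best is interactive orrery + textile wall + print gallery + coin cabinet at 1277 (71 m²) — short by 1.

1278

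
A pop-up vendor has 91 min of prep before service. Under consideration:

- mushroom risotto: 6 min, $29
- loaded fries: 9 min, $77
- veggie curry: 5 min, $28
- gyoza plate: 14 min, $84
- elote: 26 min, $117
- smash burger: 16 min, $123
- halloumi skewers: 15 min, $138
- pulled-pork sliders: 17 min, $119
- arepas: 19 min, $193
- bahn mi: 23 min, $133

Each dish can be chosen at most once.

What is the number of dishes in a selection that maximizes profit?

Optimal total is 734.
loaded fries + gyoza plate + smash burger + halloumi skewers + pulled-pork sliders + arepas hits 734 at 90 min.
Any selection reaching 734 contains exactly 6 dishes.

6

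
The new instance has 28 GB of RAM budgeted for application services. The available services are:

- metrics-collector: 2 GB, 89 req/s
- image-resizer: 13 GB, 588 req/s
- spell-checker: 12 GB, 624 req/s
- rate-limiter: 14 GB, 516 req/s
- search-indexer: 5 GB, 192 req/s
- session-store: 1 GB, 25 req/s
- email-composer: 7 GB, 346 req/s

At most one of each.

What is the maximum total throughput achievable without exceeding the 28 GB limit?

Filling by ratio: metrics-collector + spell-checker + search-indexer + session-store + email-composer for 1276, with 1 GB left unused.
Dropping search-indexer and email-composer frees 12 GB; slotting in image-resizer (13 GB) lifts the total to 1326 at 28 GB.
Every other selection either busts 28 GB or fails to beat 1326.

1326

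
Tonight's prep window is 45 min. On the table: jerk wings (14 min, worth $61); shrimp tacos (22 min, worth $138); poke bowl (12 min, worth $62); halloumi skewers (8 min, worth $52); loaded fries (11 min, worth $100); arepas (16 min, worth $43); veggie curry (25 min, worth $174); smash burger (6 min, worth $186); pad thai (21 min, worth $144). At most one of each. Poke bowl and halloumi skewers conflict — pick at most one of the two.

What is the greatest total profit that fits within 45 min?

460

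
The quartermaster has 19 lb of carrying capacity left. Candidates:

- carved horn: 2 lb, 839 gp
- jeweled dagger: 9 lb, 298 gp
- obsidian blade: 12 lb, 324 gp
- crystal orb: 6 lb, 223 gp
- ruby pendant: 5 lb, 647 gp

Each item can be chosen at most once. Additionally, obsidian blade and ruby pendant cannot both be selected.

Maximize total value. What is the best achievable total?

Ranking by ratio (value/lb): carved horn 419.50, ruby pendant 129.40, crystal orb 37.17.
The ratio heuristic lands on carved horn + crystal orb + ruby pendant (1709) but leaves 6 lb idle.
Replace crystal orb with jeweled dagger: the trade gains 75 net, giving 1784 at 16 lb.

1784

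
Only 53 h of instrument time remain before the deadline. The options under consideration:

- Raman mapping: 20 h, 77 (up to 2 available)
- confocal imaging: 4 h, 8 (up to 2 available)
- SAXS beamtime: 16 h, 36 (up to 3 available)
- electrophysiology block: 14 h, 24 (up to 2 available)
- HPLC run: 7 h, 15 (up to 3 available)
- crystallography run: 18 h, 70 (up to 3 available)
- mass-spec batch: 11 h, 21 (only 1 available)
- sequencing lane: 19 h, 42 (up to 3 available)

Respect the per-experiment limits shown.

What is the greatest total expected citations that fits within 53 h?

178

A density-first pass picks SAXS beamtime + 2×crystallography run — 176 at 52 h.
A better packing is Raman mapping + 2×confocal imaging + HPLC run + crystallography run: 53 h, total 178.
That's the maximum — no swap from here does better than 178.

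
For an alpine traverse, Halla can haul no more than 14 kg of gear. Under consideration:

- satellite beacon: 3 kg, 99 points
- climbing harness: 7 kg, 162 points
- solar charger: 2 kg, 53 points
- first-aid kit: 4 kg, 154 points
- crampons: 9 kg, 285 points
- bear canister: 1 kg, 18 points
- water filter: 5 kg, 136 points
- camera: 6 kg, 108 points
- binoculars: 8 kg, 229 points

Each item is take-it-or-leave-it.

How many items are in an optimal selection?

Best achievable utility is 457.
first-aid kit + crampons + bear canister hits 457 at 14 kg.
All optima have 3 items.

3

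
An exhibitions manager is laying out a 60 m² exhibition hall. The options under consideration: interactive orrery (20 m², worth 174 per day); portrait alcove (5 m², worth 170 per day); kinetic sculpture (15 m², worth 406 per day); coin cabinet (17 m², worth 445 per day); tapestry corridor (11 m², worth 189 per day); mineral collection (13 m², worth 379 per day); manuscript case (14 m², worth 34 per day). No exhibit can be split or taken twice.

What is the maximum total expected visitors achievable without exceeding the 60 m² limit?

1419

Taking the top-ratio exhibits first gives portrait alcove + kinetic sculpture + coin cabinet + mineral collection for 1400 (50 m²).
The 5 m² tied up in portrait alcove is better spent on tapestry corridor — total rises to 1419 (56 m²).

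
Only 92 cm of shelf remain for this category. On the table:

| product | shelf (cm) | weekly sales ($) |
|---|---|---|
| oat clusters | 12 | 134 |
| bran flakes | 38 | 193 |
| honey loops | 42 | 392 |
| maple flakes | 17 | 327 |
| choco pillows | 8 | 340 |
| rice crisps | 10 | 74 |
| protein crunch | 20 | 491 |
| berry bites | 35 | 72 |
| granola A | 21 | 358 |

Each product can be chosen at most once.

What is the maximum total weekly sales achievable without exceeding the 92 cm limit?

By weekly sales per cm: choco pillows 42.50, protein crunch 24.55, maple flakes 19.24, granola A 17.05 lead.
Best packing: oat clusters + maple flakes + choco pillows + rice crisps + protein crunch + granola A — 88 cm, 1724 total.

1724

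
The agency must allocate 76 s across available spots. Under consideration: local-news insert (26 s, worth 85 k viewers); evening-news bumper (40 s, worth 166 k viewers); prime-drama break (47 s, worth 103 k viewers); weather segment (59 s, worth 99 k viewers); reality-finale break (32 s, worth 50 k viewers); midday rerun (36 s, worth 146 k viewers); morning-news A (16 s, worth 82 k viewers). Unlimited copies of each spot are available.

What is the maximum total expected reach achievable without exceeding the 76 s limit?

331

Density check — morning-news A 5.12, evening-news bumper 4.15, midday rerun 4.06 are the best per s.
A density-first pass picks 4×morning-news A — 328 at 64 s.
The 16 s tied up in morning-news A is better spent on local-news insert — total rises to 331 (74 s).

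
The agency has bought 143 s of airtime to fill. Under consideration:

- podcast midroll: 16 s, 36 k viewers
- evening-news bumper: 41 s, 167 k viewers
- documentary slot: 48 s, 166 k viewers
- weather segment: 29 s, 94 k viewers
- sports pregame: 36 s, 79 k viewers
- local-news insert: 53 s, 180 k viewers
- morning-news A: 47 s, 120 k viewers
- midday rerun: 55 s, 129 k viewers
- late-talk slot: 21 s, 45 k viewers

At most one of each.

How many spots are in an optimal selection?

Optimal total is 513.
evening-news bumper + documentary slot + local-news insert hits 513 at 142 s.
Any selection reaching 513 contains exactly 3 spots.

3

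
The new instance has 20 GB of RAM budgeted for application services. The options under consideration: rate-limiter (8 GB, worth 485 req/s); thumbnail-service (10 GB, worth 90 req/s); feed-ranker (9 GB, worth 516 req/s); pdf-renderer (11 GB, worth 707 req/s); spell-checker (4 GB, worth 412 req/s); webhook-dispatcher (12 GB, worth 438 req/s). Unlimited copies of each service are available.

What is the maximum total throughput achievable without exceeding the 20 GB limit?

2060

By throughput per GB: spell-checker 103.00, pdf-renderer 64.27, rate-limiter 60.62 lead.
Best packing: 5×spell-checker — 20 GB, 2060 total.
That's the maximum — no swap from here does better than 2060.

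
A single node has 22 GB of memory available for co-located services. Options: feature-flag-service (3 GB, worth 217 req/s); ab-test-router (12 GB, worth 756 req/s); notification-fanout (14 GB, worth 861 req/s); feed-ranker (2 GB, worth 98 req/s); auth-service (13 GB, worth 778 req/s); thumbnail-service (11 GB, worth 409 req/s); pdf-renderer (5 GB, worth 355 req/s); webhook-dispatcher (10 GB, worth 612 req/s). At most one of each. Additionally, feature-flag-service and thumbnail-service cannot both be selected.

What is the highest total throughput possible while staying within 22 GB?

Taking the top-ratio services first gives feature-flag-service + ab-test-router + feed-ranker + pdf-renderer for 1426 (22 GB).
Dropping ab-test-router and feed-ranker frees 14 GB; slotting in notification-fanout (14 GB) lifts the total to 1433 at 22 GB.
An exhaustive check of the 256 subsets confirms 1433.

1433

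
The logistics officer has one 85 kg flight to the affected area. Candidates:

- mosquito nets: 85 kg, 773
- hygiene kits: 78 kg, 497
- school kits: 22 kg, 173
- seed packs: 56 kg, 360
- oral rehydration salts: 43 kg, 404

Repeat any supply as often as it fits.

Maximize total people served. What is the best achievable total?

Taking the top-ratio supplies first gives school kits + oral rehydration salts for 577 (65 kg).
Dropping school kits and oral rehydration salts frees 65 kg; slotting in mosquito nets (85 kg) lifts the total to 773 at 85 kg.

773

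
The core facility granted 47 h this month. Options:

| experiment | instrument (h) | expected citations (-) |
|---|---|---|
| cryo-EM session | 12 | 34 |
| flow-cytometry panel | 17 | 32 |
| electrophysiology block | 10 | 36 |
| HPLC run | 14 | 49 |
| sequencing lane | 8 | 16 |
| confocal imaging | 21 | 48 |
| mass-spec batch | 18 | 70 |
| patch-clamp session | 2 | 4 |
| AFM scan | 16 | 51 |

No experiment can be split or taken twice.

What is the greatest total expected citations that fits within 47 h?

161

Density check — mass-spec batch 3.89, electrophysiology block 3.60, HPLC run 3.50 are the best per h.
Filling by ratio: electrophysiology block + HPLC run + mass-spec batch + patch-clamp session for 159, with 3 h left unused.
Dropping HPLC run frees 14 h; slotting in AFM scan (16 h) lifts the total to 161 at 46 h.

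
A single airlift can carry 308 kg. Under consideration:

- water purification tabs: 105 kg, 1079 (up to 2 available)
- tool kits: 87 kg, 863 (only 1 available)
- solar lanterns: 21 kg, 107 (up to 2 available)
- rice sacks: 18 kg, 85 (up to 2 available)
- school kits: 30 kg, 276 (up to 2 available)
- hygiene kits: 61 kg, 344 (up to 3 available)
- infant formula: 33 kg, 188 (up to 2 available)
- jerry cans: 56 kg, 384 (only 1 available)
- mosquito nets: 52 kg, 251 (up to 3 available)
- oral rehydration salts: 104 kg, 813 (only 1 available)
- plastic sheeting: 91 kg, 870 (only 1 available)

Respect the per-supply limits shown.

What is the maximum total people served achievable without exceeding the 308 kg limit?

Filling by ratio: 2×water purification tabs + tool kits for 3021, with 11 kg left unused.
Replace tool kits with plastic sheeting: the trade gains 7 net, giving 3028 at 301 kg.
Nothing else within 308 kg beats 3028.

3028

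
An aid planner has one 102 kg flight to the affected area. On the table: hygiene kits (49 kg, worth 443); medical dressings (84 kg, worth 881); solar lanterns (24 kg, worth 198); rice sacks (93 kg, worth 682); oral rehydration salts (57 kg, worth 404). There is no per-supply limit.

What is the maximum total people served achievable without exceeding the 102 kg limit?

By people served per kg: medical dressings 10.49, hygiene kits 9.04, solar lanterns 8.25 lead.
A density-first pass picks medical dressings — 881 at 84 kg.
Dropping medical dressings frees 84 kg; slotting in 2×hygiene kits (98 kg) lifts the total to 886 at 98 kg.
The spare 4 kg is too small for any remaining supply, and no exchange beats 886.

886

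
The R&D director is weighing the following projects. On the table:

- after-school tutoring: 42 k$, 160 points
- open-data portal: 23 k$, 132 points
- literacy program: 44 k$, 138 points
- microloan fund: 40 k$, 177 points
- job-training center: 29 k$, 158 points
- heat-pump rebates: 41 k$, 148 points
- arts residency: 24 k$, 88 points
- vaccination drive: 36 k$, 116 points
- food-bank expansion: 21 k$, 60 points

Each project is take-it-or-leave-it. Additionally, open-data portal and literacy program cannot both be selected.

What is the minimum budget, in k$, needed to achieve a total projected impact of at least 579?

Need the lightest bundle worth ≥ 579.
Taking open-data portal + microloan fund + job-training center + vaccination drive gives 583 (≥ 579) for 128 k$.
No combination under 128 k$ hits 579.

128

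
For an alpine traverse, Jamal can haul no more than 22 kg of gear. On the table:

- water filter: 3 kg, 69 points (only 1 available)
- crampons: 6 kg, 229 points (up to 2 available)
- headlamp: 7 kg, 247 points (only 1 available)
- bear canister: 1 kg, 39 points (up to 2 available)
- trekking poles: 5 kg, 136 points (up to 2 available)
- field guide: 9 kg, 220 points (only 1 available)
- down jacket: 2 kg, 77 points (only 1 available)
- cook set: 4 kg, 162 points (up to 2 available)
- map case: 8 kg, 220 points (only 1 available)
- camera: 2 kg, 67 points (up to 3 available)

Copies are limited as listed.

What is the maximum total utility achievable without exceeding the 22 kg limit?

A density-first pass picks crampons + 2×bear canister + down jacket + 2×cook set + 2×camera — 842 at 22 kg.
Dropping down jacket and 2×camera frees 6 kg; slotting in crampons (6 kg) lifts the total to 860 at 22 kg.

860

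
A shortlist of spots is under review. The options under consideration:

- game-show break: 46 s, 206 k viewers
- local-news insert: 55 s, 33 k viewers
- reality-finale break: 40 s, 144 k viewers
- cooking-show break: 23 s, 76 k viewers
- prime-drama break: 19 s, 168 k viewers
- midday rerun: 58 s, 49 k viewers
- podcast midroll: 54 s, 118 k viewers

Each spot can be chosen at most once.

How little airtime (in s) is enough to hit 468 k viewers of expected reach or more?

Minimise s subject to total expected reach ≥ 468.
game-show break + reality-finale break + prime-drama break: 518 expected reach at 105 s.
Below 105 s the best achievable stays under 468.

105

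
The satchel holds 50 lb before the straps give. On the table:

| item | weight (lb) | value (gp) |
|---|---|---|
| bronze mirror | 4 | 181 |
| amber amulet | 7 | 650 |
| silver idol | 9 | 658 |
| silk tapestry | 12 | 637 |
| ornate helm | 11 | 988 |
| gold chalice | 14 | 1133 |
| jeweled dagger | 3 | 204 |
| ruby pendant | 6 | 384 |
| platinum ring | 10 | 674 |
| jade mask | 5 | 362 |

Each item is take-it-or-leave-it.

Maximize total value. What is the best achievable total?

4017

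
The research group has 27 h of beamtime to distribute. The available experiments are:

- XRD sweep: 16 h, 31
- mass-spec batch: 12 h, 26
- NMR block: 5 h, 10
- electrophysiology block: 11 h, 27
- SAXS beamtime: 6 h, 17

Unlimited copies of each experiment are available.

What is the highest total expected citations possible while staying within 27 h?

68

The ratio ordering already packs tightly: 4×SAXS beamtime, 24 h, 68.
Every other selection either busts 27 h or fails to beat 68.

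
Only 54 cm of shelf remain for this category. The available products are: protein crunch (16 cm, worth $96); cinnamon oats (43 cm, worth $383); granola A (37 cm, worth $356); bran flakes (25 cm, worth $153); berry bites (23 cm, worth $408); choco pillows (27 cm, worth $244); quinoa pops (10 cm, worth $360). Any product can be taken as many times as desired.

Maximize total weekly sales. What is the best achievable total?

1800

5×quinoa pops uses 50 of the 54 cm and totals 1800.
That's the maximum — no swap from here does better than 1800.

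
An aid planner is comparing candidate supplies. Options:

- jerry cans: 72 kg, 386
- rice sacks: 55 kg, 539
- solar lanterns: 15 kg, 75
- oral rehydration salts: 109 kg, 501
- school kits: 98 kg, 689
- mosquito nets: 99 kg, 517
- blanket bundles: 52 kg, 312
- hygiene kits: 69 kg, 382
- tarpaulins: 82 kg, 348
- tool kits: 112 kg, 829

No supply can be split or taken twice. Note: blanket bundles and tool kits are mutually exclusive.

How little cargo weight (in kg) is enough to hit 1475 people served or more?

Look for the lowest-cargo combination reaching 1475.
rice sacks + school kits + blanket bundles: 1540 people served at 205 kg.
Any bundle with less than 205 kg falls short of 1475.

205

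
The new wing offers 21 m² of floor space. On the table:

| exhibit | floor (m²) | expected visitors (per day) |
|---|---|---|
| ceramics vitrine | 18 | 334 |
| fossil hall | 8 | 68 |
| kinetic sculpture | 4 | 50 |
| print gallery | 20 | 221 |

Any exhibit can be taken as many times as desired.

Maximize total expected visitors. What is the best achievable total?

Ceramics vitrine uses 18 of the 21 m² and totals 334.
No other feasible combination exceeds 334.

334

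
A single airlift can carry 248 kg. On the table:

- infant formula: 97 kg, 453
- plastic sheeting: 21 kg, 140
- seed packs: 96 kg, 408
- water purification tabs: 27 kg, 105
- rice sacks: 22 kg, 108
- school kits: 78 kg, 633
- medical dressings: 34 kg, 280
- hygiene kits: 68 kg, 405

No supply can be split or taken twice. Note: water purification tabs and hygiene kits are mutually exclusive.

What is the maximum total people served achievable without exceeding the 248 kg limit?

1566

Best packing: plastic sheeting + rice sacks + school kits + medical dressings + hygiene kits — 223 kg, 1566 total.
The closest alternative, infant formula + plastic sheeting + school kits + medical dressings, reaches only 1506.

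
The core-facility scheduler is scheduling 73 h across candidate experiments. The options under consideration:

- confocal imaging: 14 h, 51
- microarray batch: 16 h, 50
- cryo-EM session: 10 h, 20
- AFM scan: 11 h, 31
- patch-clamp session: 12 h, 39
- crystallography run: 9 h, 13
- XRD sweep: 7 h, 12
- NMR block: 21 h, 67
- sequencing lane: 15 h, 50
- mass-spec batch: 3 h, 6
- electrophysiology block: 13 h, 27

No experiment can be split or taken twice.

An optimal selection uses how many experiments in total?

5

The maximum expected citations within 73 h is 238.
One optimal bundle: confocal imaging + AFM scan + patch-clamp session + NMR block + sequencing lane (73 h).
Any selection reaching 238 contains exactly 5 experiments.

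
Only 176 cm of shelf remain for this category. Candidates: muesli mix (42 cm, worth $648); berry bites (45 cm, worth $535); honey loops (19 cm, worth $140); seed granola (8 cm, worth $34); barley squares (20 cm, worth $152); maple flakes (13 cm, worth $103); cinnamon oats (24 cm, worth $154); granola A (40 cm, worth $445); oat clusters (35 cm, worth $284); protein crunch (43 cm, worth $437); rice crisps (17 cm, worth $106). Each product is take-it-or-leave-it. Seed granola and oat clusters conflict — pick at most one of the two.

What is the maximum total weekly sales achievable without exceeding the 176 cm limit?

2065

By weekly sales per cm: muesli mix 15.43, berry bites 11.89, granola A 11.12 lead.
Best packing: muesli mix + berry bites + granola A + protein crunch — 170 cm, 2065 total.
Runner-up muesli mix + berry bites + maple flakes + granola A + oat clusters tops out at 2015.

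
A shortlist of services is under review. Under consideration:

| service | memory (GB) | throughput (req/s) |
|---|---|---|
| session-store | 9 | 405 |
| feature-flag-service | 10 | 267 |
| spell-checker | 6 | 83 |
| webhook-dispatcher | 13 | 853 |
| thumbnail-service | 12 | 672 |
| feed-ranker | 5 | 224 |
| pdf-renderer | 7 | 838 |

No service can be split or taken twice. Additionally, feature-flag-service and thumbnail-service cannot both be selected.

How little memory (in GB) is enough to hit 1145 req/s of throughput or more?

16

Look for the lowest-memory combination reaching 1145.
Taking session-store + pdf-renderer gives 1243 (≥ 1145) for 16 GB.
No combination under 16 GB hits 1145.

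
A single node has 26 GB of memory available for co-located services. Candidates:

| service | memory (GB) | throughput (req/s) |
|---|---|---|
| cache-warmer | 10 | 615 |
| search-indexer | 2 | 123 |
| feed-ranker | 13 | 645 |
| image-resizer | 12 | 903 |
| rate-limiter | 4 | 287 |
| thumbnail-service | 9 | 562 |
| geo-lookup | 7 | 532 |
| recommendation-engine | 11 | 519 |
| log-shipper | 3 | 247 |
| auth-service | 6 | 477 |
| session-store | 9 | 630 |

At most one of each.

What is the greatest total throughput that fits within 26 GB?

By throughput per GB: log-shipper 82.33, auth-service 79.50, geo-lookup 76.00, image-resizer 75.25 lead.
The ratio heuristic lands on search-indexer + rate-limiter + geo-lookup + log-shipper + auth-service (1666) but leaves 4 GB idle.
The 8 GB tied up in search-indexer and auth-service is better spent on image-resizer — total rises to 1969 (26 GB).
Every other selection either busts 26 GB or fails to beat 1969.

1969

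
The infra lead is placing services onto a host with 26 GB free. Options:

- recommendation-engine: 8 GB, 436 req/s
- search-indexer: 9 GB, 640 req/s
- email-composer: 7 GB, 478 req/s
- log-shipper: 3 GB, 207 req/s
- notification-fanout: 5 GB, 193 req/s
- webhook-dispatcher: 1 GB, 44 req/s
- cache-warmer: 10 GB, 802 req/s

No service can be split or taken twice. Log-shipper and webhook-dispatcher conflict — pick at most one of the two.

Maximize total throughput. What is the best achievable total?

1920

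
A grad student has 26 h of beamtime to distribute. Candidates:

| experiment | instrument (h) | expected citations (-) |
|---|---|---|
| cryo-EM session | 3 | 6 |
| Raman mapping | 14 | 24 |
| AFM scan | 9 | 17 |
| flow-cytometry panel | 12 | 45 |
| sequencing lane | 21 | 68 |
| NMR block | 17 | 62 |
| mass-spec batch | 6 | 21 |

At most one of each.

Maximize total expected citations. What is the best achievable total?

89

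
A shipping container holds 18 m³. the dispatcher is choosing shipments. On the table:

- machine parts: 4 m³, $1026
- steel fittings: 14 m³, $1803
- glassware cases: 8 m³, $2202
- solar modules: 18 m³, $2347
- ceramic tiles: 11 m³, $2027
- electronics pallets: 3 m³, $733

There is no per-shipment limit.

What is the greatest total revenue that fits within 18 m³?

Filling by ratio: 2×glassware cases for 4404, with 2 m³ left unused.
The 8 m³ tied up in glassware cases is better spent on machine parts + 2×electronics pallets — total rises to 4694 (18 m³).
That's the maximum — no swap from here does better than 4694.

4694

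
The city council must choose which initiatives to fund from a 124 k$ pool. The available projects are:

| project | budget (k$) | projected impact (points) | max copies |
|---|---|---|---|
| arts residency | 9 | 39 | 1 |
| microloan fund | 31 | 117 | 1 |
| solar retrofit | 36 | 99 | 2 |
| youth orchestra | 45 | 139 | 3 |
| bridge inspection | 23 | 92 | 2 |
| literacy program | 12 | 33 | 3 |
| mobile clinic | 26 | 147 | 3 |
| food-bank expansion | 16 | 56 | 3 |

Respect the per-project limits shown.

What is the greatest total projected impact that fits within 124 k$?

625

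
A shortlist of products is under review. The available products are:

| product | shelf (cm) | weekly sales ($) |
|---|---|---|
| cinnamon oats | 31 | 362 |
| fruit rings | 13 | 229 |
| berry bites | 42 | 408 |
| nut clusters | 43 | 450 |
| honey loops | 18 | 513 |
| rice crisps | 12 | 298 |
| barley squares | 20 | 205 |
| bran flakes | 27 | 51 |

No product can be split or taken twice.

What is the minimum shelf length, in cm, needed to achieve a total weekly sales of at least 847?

43

Minimise cm subject to total weekly sales ≥ 847.
fruit rings + honey loops + rice crisps: 1040 weekly sales at 43 cm.
No combination under 43 cm hits 847.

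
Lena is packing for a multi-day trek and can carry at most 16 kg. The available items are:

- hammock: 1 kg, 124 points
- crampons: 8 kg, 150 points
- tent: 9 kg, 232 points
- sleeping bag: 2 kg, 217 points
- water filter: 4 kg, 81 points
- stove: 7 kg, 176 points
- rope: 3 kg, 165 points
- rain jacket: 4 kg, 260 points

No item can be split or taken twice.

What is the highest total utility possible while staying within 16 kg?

847

The ratio ordering already packs tightly: hammock + sleeping bag + water filter + rope + rain jacket, 14 kg, 847.
No other feasible combination exceeds 847.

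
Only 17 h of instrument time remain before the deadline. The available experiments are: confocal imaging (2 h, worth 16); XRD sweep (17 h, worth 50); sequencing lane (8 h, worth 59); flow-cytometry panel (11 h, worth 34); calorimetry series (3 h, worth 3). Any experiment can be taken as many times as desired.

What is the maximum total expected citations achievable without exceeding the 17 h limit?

128

8×confocal imaging uses 16 of the 17 h and totals 128.
Nothing else within 17 h beats 128.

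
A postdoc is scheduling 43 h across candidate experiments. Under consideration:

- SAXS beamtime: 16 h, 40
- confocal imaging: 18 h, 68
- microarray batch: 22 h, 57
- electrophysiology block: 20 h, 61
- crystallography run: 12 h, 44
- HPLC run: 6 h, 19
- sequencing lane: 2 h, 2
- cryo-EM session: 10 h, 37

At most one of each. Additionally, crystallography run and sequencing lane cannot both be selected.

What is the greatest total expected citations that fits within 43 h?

Ranking by ratio (expected citations/h): confocal imaging 3.78, cryo-EM session 3.70, crystallography run 3.67, HPLC run 3.17.
Best packing: confocal imaging + crystallography run + cryo-EM session — 40 h, 149 total.

149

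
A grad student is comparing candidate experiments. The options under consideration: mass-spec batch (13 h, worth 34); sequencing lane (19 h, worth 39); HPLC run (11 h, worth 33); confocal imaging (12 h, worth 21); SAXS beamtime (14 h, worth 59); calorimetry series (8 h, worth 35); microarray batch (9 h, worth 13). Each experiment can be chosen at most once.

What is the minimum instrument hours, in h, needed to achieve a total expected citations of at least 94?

Need the lightest bundle worth ≥ 94.
SAXS beamtime + calorimetry series reaches 94 using 22 h.
No combination under 22 h hits 94.

22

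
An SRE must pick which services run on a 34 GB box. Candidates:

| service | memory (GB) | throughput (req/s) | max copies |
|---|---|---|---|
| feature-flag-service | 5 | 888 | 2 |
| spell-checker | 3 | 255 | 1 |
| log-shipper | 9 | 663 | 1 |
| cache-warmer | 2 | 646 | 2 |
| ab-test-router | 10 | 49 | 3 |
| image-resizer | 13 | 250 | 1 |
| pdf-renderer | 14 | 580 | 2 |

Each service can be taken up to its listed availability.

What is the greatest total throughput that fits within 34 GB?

3986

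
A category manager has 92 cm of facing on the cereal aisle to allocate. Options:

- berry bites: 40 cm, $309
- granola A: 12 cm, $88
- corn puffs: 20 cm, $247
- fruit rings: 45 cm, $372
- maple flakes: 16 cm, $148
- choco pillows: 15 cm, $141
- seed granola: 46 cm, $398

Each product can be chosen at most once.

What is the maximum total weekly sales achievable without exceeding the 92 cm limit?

848

Density check — corn puffs 12.35, choco pillows 9.40, maple flakes 9.25, seed granola 8.65 are the best per cm.
A density-first pass picks berry bites + corn puffs + maple flakes + choco pillows — 845 at 91 cm.
Replace berry bites and maple flakes with granola A + fruit rings: the trade gains 3 net, giving 848 at 92 cm.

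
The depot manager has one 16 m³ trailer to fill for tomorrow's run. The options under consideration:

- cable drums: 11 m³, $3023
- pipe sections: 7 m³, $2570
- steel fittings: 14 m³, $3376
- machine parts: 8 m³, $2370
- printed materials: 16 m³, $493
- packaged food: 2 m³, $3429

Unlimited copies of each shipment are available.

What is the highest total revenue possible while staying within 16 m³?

27432

Best packing: 8×packaged food — 16 m³, 27432 total.
Nothing else within 16 m³ beats 27432.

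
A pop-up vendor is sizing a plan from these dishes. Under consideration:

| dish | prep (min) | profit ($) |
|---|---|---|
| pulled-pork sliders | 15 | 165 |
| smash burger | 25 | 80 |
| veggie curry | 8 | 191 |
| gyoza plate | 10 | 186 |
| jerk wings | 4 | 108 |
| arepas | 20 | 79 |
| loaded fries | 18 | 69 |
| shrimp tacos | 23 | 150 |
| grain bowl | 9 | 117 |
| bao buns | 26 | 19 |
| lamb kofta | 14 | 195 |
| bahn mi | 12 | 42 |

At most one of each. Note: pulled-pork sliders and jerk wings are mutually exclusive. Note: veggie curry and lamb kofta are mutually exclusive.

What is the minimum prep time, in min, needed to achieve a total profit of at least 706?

Need the lightest bundle worth ≥ 706.
veggie curry + gyoza plate + jerk wings + shrimp tacos + grain bowl reaches 752 using 54 min.
Any bundle with less than 54 min falls short of 706.

54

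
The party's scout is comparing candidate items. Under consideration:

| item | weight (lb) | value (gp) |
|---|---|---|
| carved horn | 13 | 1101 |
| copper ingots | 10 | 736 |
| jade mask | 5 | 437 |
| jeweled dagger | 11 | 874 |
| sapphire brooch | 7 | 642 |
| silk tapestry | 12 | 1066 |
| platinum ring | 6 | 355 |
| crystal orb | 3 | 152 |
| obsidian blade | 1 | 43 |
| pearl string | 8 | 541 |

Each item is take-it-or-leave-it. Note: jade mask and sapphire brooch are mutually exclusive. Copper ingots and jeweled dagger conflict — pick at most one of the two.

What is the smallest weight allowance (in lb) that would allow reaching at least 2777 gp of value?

32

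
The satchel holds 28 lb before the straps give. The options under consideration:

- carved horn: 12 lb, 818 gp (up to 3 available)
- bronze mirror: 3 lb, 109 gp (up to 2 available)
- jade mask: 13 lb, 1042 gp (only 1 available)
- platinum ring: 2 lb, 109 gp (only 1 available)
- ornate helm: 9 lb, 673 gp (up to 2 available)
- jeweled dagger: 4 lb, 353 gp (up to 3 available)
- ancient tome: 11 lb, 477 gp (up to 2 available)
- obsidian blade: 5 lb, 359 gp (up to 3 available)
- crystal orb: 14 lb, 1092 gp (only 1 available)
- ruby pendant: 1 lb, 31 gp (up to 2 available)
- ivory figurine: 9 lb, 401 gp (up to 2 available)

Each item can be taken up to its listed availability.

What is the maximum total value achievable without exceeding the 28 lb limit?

2260

Density check — jeweled dagger 88.25, jade mask 80.15, crystal orb 78.00, ornate helm 74.78 are the best per lb.
Taking the top-ratio items first gives jade mask + platinum ring + 3×jeweled dagger + ruby pendant for 2241 (28 lb).
Replace jade mask and ruby pendant with crystal orb: the trade gains 19 net, giving 2260 at 28 lb.
That's the maximum — no swap from here does better than 2260.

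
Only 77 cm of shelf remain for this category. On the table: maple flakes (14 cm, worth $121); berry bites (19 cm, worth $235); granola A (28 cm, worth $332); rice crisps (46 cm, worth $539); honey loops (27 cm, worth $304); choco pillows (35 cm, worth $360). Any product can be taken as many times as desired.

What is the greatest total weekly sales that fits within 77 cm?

Taking 4×berry bites: 76 cm used, 940 in weekly sales.
The spare 1 cm is too small for any remaining product, and no exchange beats 940.

940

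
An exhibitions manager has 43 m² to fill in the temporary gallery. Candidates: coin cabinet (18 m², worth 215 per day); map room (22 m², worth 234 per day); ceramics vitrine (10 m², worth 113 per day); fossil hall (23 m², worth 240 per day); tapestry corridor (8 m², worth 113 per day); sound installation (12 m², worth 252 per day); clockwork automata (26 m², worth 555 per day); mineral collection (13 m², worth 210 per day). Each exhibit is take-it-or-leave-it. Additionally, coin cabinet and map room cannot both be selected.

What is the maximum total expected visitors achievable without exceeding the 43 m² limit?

807

Taking sound installation + clockwork automata: 38 m² used, 807 in expected visitors.
An exhaustive check of the 256 subsets confirms 807.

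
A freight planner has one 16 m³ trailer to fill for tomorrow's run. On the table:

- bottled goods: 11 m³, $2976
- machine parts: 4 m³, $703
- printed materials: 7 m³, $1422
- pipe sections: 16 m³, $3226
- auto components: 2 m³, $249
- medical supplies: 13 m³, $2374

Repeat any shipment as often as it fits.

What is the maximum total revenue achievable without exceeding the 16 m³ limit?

3679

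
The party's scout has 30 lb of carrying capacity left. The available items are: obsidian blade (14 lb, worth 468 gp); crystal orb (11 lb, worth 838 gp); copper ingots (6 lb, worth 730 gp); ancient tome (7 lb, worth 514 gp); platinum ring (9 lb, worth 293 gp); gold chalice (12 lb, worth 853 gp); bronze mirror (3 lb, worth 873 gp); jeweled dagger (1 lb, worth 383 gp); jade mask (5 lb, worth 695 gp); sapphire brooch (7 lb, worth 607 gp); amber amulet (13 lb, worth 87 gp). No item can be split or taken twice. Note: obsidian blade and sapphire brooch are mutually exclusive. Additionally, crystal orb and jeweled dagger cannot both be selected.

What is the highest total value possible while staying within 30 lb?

Ranking by ratio (value/lb): jeweled dagger 383.00, bronze mirror 291.00, jade mask 139.00, copper ingots 121.67.
Taking copper ingots + ancient tome + bronze mirror + jeweled dagger + jade mask + sapphire brooch: 29 lb used, 3802 in value.

3802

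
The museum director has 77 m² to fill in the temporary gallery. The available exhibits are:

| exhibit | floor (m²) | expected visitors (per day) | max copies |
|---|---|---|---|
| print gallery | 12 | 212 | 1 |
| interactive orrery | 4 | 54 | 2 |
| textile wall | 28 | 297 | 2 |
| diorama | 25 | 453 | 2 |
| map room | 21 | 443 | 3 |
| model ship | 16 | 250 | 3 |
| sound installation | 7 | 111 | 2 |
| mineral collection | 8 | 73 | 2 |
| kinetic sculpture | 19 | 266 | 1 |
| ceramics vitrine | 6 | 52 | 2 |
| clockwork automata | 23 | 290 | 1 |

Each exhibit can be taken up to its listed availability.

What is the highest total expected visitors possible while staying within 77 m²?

1551

Taking the top-ratio exhibits first gives print gallery + 3×map room for 1541 (75 m²).
Dropping print gallery frees 12 m²; slotting in 2×sound installation (14 m²) lifts the total to 1551 at 77 m².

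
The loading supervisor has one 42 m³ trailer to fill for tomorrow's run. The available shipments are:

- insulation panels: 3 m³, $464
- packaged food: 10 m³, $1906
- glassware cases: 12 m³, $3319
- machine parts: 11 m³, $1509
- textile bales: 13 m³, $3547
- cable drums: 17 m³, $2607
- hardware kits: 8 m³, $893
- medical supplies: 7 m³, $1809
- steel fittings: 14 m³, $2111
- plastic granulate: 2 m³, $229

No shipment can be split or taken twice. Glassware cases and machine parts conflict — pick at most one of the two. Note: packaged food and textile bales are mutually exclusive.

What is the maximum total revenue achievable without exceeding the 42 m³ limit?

9797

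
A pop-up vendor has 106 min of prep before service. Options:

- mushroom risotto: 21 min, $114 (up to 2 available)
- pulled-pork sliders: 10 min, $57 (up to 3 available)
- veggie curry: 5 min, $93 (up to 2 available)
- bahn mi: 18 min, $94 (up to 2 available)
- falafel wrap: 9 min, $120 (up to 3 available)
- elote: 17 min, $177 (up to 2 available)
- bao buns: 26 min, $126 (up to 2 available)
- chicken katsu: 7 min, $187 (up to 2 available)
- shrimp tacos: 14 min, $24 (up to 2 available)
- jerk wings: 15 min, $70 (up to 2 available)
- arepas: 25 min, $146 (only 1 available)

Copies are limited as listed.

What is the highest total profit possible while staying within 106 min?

By profit per min: chicken katsu 26.71, veggie curry 18.60, falafel wrap 13.33, elote 10.41 lead.
Best packing: 2×pulled-pork sliders + 2×veggie curry + 3×falafel wrap + 2×elote + 2×chicken katsu — 105 min, 1388 total.
Nothing else within 106 min beats 1388.

1388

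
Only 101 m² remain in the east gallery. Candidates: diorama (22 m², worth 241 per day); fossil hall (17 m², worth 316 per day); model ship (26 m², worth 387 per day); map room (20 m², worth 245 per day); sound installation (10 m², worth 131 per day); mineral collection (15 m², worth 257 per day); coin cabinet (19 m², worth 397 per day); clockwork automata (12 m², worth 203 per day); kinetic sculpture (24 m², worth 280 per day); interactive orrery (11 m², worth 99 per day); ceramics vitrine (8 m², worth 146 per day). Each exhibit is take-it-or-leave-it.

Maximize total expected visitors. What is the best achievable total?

By expected visitors per m²: coin cabinet 20.89, fossil hall 18.59, ceramics vitrine 18.25, mineral collection 17.13 lead.
The ratio ordering already packs tightly: fossil hall + model ship + mineral collection + coin cabinet + clockwork automata + ceramics vitrine, 97 m², 1706.
Runner-up fossil hall + map room + sound installation + mineral collection + coin cabinet + clockwork automata + ceramics vitrine tops out at 1695.

1706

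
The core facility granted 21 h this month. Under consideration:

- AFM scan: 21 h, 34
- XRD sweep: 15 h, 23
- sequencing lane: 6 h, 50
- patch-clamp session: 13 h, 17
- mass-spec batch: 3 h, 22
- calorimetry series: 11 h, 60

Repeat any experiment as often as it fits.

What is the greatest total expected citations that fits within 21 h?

172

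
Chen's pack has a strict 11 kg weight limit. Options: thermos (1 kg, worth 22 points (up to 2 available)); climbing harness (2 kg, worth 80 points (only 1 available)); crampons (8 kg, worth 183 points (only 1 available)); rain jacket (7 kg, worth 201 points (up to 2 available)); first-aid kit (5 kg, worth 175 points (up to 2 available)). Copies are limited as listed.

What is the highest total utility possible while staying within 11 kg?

Filling by ratio: 2×thermos + climbing harness + first-aid kit for 299, with 2 kg left unused.
The 3 kg tied up in thermos and climbing harness is better spent on first-aid kit — total rises to 372 (11 kg).
Nothing else within 11 kg beats 372.

372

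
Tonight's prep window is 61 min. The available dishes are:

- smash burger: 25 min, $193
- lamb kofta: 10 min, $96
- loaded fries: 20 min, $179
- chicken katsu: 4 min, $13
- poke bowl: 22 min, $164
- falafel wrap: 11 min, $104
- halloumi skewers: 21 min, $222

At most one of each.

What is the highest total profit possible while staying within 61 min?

Density check — halloumi skewers 10.57, lamb kofta 9.60, falafel wrap 9.45 are the best per min.
The ratio heuristic lands on lamb kofta + chicken katsu + falafel wrap + halloumi skewers (435) but leaves 15 min idle.
Replace lamb kofta with smash burger: the trade gains 97 net, giving 532 at 61 min.
Runner-up smash burger + lamb kofta + chicken katsu + halloumi skewers tops out at 524.

532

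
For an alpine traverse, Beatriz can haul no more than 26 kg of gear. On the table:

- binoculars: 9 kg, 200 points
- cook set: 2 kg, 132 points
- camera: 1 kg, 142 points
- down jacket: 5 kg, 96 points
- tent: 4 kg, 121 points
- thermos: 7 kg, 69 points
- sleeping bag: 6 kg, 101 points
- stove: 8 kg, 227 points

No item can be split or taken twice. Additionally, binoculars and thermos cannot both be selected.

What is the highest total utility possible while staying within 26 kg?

822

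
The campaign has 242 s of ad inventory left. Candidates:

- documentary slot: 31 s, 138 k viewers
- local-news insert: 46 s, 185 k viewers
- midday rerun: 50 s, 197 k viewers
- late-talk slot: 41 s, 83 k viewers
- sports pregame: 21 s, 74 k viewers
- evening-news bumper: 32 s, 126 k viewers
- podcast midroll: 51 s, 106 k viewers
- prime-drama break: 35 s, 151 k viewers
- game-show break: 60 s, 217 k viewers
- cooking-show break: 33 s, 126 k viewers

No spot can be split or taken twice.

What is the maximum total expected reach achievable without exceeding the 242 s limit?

Density check — documentary slot 4.45, prime-drama break 4.31, local-news insert 4.02, midday rerun 3.94 are the best per s.
Filling by ratio: documentary slot + local-news insert + midday rerun + evening-news bumper + prime-drama break + cooking-show break for 923, with 15 s left unused.
The 46 s tied up in local-news insert is better spent on game-show break — total rises to 955 (241 s).
Runner-up documentary slot + local-news insert + evening-news bumper + prime-drama break + game-show break + cooking-show break tops out at 943.

955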